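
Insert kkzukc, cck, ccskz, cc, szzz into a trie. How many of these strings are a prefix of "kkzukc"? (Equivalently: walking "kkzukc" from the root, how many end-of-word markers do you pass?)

1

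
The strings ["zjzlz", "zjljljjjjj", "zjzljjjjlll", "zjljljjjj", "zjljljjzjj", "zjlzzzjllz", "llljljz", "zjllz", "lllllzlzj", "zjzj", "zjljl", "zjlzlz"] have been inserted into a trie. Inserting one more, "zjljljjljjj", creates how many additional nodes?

The longest prefix of "zjljljjljjj" already in the trie is "zjljljj" (length 7).
New nodes needed: |"zjljljjljjj"| − 7 = 11 − 7 = 4.

4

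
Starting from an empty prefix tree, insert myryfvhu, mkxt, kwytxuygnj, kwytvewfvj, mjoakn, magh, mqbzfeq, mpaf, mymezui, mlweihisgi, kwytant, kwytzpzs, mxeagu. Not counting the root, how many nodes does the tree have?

70

Trace insertions, counting only characters that open a new branch:
  "myryfvhu" → 8 new (m, y, r, y, f, v, h, u)
  "mkxt" → prefix "m" already present; 3 new (k, x, t)
  "kwytxuygnj" → 10 new (k, w, y, t, x, u, y, g, n, j)
  "kwytvewfvj" → prefix "kwyt" already present; 6 new (v, e, w, f, v, j)
  "mjoakn" → prefix "m" already present; 5 new (j, o, a, k, n)
  "magh" → prefix "m" already present; 3 new (a, g, h)
  "mqbzfeq" → prefix "m" already present; 6 new (q, b, z, f, e, q)
  "mpaf" → prefix "m" already present; 3 new (p, a, f)
  "mymezui" → prefix "my" already present; 5 new (m, e, z, u, i)
  "mlweihisgi" → prefix "m" already present; 9 new (l, w, e, i, h, i, s, g, i)
  "kwytant" → prefix "kwyt" already present; 3 new (a, n, t)
  "kwytzpzs" → prefix "kwyt" already present; 4 new (z, p, z, s)
  "mxeagu" → prefix "m" already present; 5 new (x, e, a, g, u)
Total nodes = 8 + 3 + 10 + 6 + 5 + 3 + 6 + 3 + 5 + 9 + 3 + 4 + 5 = 70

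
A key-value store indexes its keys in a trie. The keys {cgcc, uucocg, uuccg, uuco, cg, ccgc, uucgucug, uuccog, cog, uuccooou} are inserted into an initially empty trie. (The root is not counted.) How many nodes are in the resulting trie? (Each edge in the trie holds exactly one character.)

Insert word by word; a character creates a node only if that edge doesn't already exist:
  "cgcc" → 4 new (c, g, c, c)
  "uucocg" → 6 new (u, u, c, o, c, g)
  "uuccg" → prefix "uuc" already present; 2 new (c, g)
  "uuco" → prefix "uuco" already present; 0 new (none)
  "cg" → prefix "cg" already present; 0 new (none)
  "ccgc" → prefix "c" already present; 3 new (c, g, c)
  "uucgucug" → prefix "uuc" already present; 5 new (g, u, c, u, g)
  "uuccog" → prefix "uucc" already present; 2 new (o, g)
  "cog" → prefix "c" already present; 2 new (o, g)
  "uuccooou" → prefix "uucco" already present; 3 new (o, o, u)
Total nodes = 4 + 6 + 2 + 0 + 0 + 3 + 5 + 2 + 2 + 3 = 27

27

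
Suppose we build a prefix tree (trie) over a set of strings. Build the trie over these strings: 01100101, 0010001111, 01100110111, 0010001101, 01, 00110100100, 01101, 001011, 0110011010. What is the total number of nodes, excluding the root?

36

Trie structure (* marks end of a word):
(root)
└─ 0
   ├─ 0
   │  └─ 1
   │     ├─ 0
   │     │  ├─ 0
   │     │  │  └─ 0
   │     │  │     └─ 1
   │     │  │        └─ 1
   │     │  │           ├─ 0
   │     │  │           │  └─ 1 *
   │     │  │           └─ 1
   │     │  │              └─ 1 *
   │     │  └─ 1
   │     │     └─ 1 *
   │     └─ 1
   │        └─ 0
   │           └─ 1
   │              └─ 0
   │                 └─ 0
   │                    └─ 1
   │                       └─ 0
   │                          └─ 0 *
   └─ 1 *
      └─ 1
         └─ 0
            ├─ 0
            │  └─ 1
            │     ├─ 0
            │     │  └─ 1 *
            │     └─ 1
            │        └─ 0
            │           └─ 1
            │              ├─ 0 *
            │              └─ 1
            │                 └─ 1 *
            └─ 1 *
Counting every labelled node above: 36.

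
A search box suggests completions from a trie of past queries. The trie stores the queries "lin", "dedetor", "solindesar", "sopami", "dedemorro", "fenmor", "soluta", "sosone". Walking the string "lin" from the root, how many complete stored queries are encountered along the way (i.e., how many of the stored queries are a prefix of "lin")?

Check each prefix of "lin" against the stored set — each match is an end-marker on the path.
Prefixes of the query that are stored words: "lin"
Count: 1

1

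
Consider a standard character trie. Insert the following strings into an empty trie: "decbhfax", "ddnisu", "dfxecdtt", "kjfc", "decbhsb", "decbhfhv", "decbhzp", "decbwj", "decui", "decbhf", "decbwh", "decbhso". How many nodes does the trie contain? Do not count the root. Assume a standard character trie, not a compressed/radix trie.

For each word, the new-node count is its length minus the longest prefix already in the trie:
  "decbhfax" → 8 new (d, e, c, b, h, f, a, x)
  "ddnisu" → prefix "d" already present; 5 new (d, n, i, s, u)
  "dfxecdtt" → prefix "d" already present; 7 new (f, x, e, c, d, t, t)
  "kjfc" → 4 new (k, j, f, c)
  "decbhsb" → prefix "decbh" already present; 2 new (s, b)
  "decbhfhv" → prefix "decbhf" already present; 2 new (h, v)
  "decbhzp" → prefix "decbh" already present; 2 new (z, p)
  "decbwj" → prefix "decb" already present; 2 new (w, j)
  "decui" → prefix "dec" already present; 2 new (u, i)
  "decbhf" → prefix "decbhf" already present; 0 new (none)
  "decbwh" → prefix "decbw" already present; 1 new (h)
  "decbhso" → prefix "decbhs" already present; 1 new (o)
Total nodes = 8 + 5 + 7 + 4 + 2 + 2 + 2 + 2 + 2 + 0 + 1 + 1 = 36

36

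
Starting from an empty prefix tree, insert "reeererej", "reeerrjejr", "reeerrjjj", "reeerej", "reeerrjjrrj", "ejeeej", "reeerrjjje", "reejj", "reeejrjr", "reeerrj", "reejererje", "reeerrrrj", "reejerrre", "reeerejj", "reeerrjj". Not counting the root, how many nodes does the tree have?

46

Trace insertions, counting only characters that open a new branch:
  "reeererej" → 9 new (r, e, e, e, r, e, r, e, j)
  "reeerrjejr" → prefix "reeer" already present; 5 new (r, j, e, j, r)
  "reeerrjjj" → prefix "reeerrj" already present; 2 new (j, j)
  "reeerej" → prefix "reeere" already present; 1 new (j)
  "reeerrjjrrj" → prefix "reeerrjj" already present; 3 new (r, r, j)
  "ejeeej" → 6 new (e, j, e, e, e, j)
  "reeerrjjje" → prefix "reeerrjjj" already present; 1 new (e)
  "reejj" → prefix "ree" already present; 2 new (j, j)
  "reeejrjr" → prefix "reee" already present; 4 new (j, r, j, r)
  "reeerrj" → prefix "reeerrj" already present; 0 new (none)
  "reejererje" → prefix "reej" already present; 6 new (e, r, e, r, j, e)
  "reeerrrrj" → prefix "reeerr" already present; 3 new (r, r, j)
  "reejerrre" → prefix "reejer" already present; 3 new (r, r, e)
  "reeerejj" → prefix "reeerej" already present; 1 new (j)
  "reeerrjj" → prefix "reeerrjj" already present; 0 new (none)
Total nodes = 9 + 5 + 2 + 1 + 3 + 6 + 1 + 2 + 4 + 0 + 6 + 3 + 3 + 1 + 0 = 46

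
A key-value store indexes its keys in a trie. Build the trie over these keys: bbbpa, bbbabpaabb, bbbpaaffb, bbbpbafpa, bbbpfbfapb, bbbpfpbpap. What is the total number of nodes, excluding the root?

32

Count nodes per top-level branch (shared prefixes stored once):
  'b'-branch (bbbabpaabb, bbbpa, bbbpaaffb, bbbpbafpa, bbbpfbfapb, bbbpfpbpap): 32 nodes
Sum: 32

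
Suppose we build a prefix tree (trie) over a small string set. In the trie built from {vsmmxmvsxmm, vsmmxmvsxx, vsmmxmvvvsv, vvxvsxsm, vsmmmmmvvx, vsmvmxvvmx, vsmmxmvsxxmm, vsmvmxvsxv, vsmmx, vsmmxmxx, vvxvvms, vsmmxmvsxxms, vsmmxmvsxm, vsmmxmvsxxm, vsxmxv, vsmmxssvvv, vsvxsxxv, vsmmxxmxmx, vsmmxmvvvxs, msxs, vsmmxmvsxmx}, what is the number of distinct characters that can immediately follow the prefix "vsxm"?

1

Follow the path "vsxm" to its node, then look at its outgoing edges.
Characters that immediately follow "vsxm" among the stored strings: {x}.
That node has 1 child edge.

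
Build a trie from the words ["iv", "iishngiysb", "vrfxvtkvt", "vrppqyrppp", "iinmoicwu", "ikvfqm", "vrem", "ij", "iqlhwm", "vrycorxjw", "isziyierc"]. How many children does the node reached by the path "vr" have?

4

Follow the path "vr" to its node, then look at its outgoing edges.
Distinct next characters after "vr": e, f, p, y.
That node has 4 child edges.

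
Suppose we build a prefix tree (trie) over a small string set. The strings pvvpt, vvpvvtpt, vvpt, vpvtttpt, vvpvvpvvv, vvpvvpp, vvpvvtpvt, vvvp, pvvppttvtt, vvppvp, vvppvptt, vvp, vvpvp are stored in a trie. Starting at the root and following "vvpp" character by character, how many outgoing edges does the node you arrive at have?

1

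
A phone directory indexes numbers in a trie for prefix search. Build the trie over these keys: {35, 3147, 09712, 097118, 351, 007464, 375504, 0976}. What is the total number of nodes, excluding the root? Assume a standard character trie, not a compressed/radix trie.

24

Insert word by word; a character creates a node only if that edge doesn't already exist:
  "35" → 2 new (3, 5)
  "3147" → prefix "3" already present; 3 new (1, 4, 7)
  "09712" → 5 new (0, 9, 7, 1, 2)
  "097118" → prefix "0971" already present; 2 new (1, 8)
  "351" → prefix "35" already present; 1 new (1)
  "007464" → prefix "0" already present; 5 new (0, 7, 4, 6, 4)
  "375504" → prefix "3" already present; 5 new (7, 5, 5, 0, 4)
  "0976" → prefix "097" already present; 1 new (6)
Total nodes = 2 + 3 + 5 + 2 + 1 + 5 + 5 + 1 = 24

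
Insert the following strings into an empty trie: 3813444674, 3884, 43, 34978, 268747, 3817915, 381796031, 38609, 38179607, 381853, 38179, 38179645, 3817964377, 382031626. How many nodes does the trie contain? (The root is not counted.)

51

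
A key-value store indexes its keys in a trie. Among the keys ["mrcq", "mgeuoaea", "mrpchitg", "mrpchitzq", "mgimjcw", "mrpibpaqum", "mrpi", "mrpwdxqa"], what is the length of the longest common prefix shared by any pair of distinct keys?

7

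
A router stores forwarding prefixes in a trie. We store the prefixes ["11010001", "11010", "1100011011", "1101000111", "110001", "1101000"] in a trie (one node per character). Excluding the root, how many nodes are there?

17

Insert word by word; a character creates a node only if that edge doesn't already exist:
  "11010001" → 8 new (1, 1, 0, 1, 0, 0, 0, 1)
  "11010" → prefix "11010" already present; 0 new (none)
  "1100011011" → prefix "110" already present; 7 new (0, 0, 1, 1, 0, 1, 1)
  "1101000111" → prefix "11010001" already present; 2 new (1, 1)
  "110001" → prefix "110001" already present; 0 new (none)
  "1101000" → prefix "1101000" already present; 0 new (none)
Total nodes = 8 + 0 + 7 + 2 + 0 + 0 = 17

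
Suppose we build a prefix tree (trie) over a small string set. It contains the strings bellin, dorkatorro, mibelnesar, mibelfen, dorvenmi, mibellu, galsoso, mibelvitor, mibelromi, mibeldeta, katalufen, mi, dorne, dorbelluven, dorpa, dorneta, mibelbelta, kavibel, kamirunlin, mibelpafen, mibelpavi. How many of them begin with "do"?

6

Walk to "do"; the words in its subtree are exactly those with that prefix.
Words under "do": dorbelluven, dorkatorro, dorne, dorneta, dorpa, dorvenmi
Count: 6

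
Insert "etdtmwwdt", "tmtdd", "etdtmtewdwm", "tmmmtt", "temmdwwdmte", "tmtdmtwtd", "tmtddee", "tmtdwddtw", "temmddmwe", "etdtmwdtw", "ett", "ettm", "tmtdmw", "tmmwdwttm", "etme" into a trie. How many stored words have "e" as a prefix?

Walk to "e"; the words in its subtree are exactly those with that prefix.
Words under "e": etdtmtewdwm, etdtmwdtw, etdtmwwdt, etme, ett, ettm
Count: 6

6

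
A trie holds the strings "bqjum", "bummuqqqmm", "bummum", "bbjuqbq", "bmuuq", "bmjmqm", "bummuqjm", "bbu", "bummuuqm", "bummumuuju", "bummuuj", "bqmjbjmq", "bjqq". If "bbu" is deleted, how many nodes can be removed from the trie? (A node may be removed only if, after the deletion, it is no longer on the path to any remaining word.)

1

Walk "bbu" from the leaf back toward the root, removing each node that no remaining word uses.
The suffix "u" (1 node) is used only by "bbu"; the node for "bb" still has the child "j", so pruning stops there.
Nodes removed: 1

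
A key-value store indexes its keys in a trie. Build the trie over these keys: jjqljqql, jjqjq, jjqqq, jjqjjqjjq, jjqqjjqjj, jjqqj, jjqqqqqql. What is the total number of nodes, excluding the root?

26

For each word, the new-node count is its length minus the longest prefix already in the trie:
  "jjqljqql" → 8 new (j, j, q, l, j, q, q, l)
  "jjqjq" → prefix "jjq" already present; 2 new (j, q)
  "jjqqq" → prefix "jjq" already present; 2 new (q, q)
  "jjqjjqjjq" → prefix "jjqj" already present; 5 new (j, q, j, j, q)
  "jjqqjjqjj" → prefix "jjqq" already present; 5 new (j, j, q, j, j)
  "jjqqj" → prefix "jjqqj" already present; 0 new (none)
  "jjqqqqqql" → prefix "jjqqq" already present; 4 new (q, q, q, l)
Total nodes = 8 + 2 + 2 + 5 + 5 + 0 + 4 = 26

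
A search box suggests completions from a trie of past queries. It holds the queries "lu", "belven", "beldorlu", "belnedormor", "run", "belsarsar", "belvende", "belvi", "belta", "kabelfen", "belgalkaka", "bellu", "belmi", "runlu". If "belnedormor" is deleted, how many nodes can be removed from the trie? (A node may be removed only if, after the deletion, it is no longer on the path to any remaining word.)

8

Walk "belnedormor" from the leaf back toward the root, removing each node that no remaining word uses.
The suffix "nedormor" (8 nodes) is used only by "belnedormor"; the node for "bel" still has the child "v", so pruning stops there.
Nodes removed: 8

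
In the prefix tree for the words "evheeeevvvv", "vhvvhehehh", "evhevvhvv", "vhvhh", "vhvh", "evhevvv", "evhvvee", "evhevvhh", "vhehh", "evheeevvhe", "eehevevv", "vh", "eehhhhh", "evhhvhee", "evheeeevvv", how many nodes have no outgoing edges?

12

Leaves are exactly the stored words that no other stored word extends.
Those words: "eehevevv", "eehhhhh", "evheeeevvvv", "evheeevvhe", "evhevvhh", "evhevvhvv", "evhevvv", "evhhvhee", "evhvvee", "vhehh", "vhvhh", "vhvvhehehh"
Leaf count: 12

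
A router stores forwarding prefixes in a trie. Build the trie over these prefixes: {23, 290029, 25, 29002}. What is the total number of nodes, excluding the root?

8

Count nodes per top-level branch (shared prefixes stored once):
  '2'-branch (23, 25, 29002, 290029): 8 nodes
Sum: 8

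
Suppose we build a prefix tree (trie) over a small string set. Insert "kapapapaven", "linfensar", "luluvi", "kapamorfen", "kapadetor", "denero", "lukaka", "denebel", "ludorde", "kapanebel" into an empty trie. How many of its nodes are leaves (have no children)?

A leaf is a node with no children — equivalently, the end of a word that is not a proper prefix of any other stored word.
Those words: "denebel", "denero", "kapadetor", "kapamorfen", "kapanebel", "kapapapaven", "linfensar", "ludorde", "lukaka", "luluvi"
Leaf count: 10

10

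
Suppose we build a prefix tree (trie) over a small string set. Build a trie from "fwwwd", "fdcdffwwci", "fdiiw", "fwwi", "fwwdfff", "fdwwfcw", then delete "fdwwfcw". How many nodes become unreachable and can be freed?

5

After clearing the end-marker at "fdwwfcw", prune upward until reaching a node still needed by another word.
The suffix "wwfcw" (5 nodes) is used only by "fdwwfcw"; the node for "fd" still has the child "c", so pruning stops there.
Nodes removed: 5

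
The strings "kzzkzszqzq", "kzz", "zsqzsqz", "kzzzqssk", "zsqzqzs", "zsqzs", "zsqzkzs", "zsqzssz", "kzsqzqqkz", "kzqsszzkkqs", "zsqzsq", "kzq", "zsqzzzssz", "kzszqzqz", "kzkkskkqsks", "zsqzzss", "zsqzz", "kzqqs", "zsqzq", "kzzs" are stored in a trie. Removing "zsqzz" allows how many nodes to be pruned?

0

A node on "zsqzz"'s path can go only if nothing else ends at it or branches off below it.
Every node on "zsqzz" is still needed (e.g. by "zsqzzzssz"), so nothing is freed.
Nodes removed: 0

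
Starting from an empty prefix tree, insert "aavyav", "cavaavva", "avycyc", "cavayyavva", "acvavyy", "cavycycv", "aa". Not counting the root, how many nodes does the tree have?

36

Count nodes per top-level branch (shared prefixes stored once):
  'a'-branch (aa, aavyav, acvavyy, avycyc): 17 nodes
  'c'-branch (cavaavva, cavayyavva, cavycycv): 19 nodes
Sum: 36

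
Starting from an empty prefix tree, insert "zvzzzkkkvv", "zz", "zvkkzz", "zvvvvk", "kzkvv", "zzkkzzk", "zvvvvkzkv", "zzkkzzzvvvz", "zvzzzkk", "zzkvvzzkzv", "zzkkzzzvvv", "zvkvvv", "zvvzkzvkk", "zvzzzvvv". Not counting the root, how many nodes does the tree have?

56

Insert word by word; a character creates a node only if that edge doesn't already exist:
  "zvzzzkkkvv" → 10 new (z, v, z, z, z, k, k, k, v, v)
  "zz" → prefix "z" already present; 1 new (z)
  "zvkkzz" → prefix "zv" already present; 4 new (k, k, z, z)
  "zvvvvk" → prefix "zv" already present; 4 new (v, v, v, k)
  "kzkvv" → 5 new (k, z, k, v, v)
  "zzkkzzk" → prefix "zz" already present; 5 new (k, k, z, z, k)
  "zvvvvkzkv" → prefix "zvvvvk" already present; 3 new (z, k, v)
  "zzkkzzzvvvz" → prefix "zzkkzz" already present; 5 new (z, v, v, v, z)
  "zvzzzkk" → prefix "zvzzzkk" already present; 0 new (none)
  "zzkvvzzkzv" → prefix "zzk" already present; 7 new (v, v, z, z, k, z, v)
  "zzkkzzzvvv" → prefix "zzkkzzzvvv" already present; 0 new (none)
  "zvkvvv" → prefix "zvk" already present; 3 new (v, v, v)
  "zvvzkzvkk" → prefix "zvv" already present; 6 new (z, k, z, v, k, k)
  "zvzzzvvv" → prefix "zvzzz" already present; 3 new (v, v, v)
Total nodes = 10 + 1 + 4 + 4 + 5 + 5 + 3 + 5 + 0 + 7 + 0 + 3 + 6 + 3 = 56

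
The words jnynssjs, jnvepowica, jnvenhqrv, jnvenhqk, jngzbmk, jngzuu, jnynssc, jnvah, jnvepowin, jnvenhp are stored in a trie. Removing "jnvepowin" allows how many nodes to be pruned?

1

A node on "jnvepowin"'s path can go only if nothing else ends at it or branches off below it.
The suffix "n" (1 node) is used only by "jnvepowin"; the node for "jnvepowi" still has the child "c", so pruning stops there.
Nodes removed: 1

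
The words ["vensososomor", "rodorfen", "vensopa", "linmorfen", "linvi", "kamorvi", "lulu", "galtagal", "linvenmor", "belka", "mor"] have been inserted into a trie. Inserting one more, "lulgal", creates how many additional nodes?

The longest prefix of "lulgal" already in the trie is "lul" (length 3).
Each of the 3 remaining characters creates one node.

3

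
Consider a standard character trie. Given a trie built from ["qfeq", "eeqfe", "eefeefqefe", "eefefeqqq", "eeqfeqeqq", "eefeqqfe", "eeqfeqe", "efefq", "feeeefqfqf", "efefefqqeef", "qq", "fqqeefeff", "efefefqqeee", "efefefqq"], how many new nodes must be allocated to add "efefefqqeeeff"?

2

"efefefqqeee" is already a path in the trie; the remaining "ff" must be added.
So 13 − 11 = 2 new nodes.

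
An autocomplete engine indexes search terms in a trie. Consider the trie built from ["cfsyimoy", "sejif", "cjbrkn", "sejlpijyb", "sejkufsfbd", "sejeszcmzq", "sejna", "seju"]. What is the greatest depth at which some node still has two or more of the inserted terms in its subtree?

Equivalently: take the maximum, over all pairs, of their longest common prefix length.
e.g. "sejeszcmzq" and "sejif" share the prefix "sej" of length 3; no pair shares a longer one.
Longest shared-prefix length: 3

3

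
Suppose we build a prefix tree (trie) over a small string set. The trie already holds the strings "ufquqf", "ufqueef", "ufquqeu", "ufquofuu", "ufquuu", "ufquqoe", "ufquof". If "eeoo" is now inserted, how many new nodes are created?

4

No existing word starts with "e", so every character of "eeoo" needs a new node.
4 − 0 = 4 new nodes.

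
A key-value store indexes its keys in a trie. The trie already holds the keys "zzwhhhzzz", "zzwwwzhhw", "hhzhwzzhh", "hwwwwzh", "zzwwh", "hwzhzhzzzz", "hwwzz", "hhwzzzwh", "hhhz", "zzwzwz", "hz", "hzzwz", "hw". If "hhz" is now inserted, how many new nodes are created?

0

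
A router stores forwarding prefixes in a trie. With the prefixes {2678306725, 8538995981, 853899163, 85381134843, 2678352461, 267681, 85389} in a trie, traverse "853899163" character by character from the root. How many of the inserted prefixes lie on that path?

2

Traverse "853899163" character by character; count nodes along the way that are marked as word ends.
Prefixes of the query that are stored words: "85389", "853899163"
Count: 2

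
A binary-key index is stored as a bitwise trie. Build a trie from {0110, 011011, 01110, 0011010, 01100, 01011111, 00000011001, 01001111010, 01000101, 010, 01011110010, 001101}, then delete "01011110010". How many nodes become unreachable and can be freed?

Walk "01011110010" from the leaf back toward the root, removing each node that no remaining word uses.
The suffix "0010" (4 nodes) is used only by "01011110010"; the node for "0101111" still has the child "1", so pruning stops there.
Nodes removed: 4

4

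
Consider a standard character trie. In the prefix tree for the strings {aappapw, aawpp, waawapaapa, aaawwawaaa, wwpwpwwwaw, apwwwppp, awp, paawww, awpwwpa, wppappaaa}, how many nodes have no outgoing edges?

9

Leaves are exactly the stored words that no other stored word extends.
Those words: "aaawwawaaa", "aappapw", "aawpp", "apwwwppp", "awpwwpa", "paawww", "waawapaapa", "wppappaaa", "wwpwpwwwaw"
Leaf count: 9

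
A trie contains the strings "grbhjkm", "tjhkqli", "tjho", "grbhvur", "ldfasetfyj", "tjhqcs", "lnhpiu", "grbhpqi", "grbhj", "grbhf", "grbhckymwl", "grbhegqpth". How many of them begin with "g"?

7

Walk to "g"; the words in its subtree are exactly those with that prefix.
Matches: "grbhckymwl", "grbhegqpth", "grbhf", "grbhj", "grbhjkm", "grbhpqi", "grbhvur"
Count: 7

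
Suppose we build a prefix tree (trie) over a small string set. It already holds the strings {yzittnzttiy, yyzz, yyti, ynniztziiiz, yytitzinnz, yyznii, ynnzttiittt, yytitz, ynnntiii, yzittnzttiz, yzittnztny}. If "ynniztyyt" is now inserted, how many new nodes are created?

3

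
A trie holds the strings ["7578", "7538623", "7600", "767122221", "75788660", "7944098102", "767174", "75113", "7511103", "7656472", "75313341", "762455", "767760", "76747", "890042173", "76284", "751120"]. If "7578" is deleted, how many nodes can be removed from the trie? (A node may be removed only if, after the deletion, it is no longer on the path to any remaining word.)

0

A node on "7578"'s path can go only if nothing else ends at it or branches off below it.
Every node on "7578" is still needed (e.g. by "75788660"), so nothing is freed.
Nodes removed: 0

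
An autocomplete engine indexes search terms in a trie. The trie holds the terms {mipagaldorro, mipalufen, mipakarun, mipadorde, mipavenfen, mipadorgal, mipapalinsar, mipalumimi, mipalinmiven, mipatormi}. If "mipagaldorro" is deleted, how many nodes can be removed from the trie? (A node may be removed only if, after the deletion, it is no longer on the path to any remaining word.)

8

Walk "mipagaldorro" from the leaf back toward the root, removing each node that no remaining word uses.
The suffix "galdorro" (8 nodes) is used only by "mipagaldorro"; the node for "mipa" still has the child "l", so pruning stops there.
Nodes removed: 8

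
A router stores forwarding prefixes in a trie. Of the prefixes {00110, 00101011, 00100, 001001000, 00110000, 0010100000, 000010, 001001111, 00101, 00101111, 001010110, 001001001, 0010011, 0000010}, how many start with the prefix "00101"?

5

Filter for entries beginning with "00101":
Words under "00101": 00101, 0010100000, 00101011, 001010110, 00101111
Count: 5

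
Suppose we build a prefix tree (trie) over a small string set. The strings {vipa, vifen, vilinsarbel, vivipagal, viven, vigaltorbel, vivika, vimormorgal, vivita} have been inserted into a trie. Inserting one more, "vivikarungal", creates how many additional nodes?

Walking "vivikarungal" from the root, the first 6 characters ("vivika") follow existing edges; "r" is the first miss.
New nodes needed: |"vivikarungal"| − 6 = 12 − 6 = 6.

6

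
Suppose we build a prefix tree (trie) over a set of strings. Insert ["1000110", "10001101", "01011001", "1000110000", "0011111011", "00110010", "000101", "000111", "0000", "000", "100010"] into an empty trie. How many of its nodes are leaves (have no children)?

A leaf is a node with no children — equivalently, the end of a word that is not a proper prefix of any other stored word.
Those words: "0000", "000101", "000111", "00110010", "0011111011", "01011001", "100010", "1000110000", "10001101"
Leaf count: 9

9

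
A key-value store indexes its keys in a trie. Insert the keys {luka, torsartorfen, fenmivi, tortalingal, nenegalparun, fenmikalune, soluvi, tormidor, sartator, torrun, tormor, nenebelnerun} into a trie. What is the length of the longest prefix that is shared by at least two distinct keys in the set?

5

The deepest shared node is where two words last agree before diverging.
"fenmikalune" and "fenmivi" agree on "fenmi" (5 characters) before diverging; nothing deeper is shared.
Longest shared-prefix length: 5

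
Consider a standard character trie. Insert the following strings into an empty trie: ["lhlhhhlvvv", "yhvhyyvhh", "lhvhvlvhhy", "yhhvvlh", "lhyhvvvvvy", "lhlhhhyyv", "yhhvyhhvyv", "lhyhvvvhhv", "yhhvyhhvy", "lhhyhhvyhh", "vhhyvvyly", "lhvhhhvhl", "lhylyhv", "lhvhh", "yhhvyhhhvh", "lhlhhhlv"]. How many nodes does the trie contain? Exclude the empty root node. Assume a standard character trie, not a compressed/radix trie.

81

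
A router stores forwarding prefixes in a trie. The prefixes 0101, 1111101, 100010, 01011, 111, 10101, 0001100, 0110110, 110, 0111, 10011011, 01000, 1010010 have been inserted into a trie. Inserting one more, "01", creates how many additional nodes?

0

Every character of "01" already lies on an existing path (it is a prefix of some stored word).
No new nodes are needed: 0.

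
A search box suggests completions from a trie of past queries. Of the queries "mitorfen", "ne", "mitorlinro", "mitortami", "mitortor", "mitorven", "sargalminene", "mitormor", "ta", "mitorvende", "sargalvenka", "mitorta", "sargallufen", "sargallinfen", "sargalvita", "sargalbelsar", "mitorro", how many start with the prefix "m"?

Walk to "m"; the words in its subtree are exactly those with that prefix.
Matches: "mitorfen", "mitorlinro", "mitormor", "mitorro", "mitorta", "mitortami", "mitortor", "mitorven", "mitorvende"
Count: 9

9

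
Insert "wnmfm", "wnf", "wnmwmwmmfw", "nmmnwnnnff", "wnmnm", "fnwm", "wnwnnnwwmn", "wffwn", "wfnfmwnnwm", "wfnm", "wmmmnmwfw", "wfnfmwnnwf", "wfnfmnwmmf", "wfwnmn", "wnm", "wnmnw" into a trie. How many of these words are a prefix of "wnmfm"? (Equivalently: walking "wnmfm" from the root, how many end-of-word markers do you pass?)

2

Check each prefix of "wnmfm" against the stored set — each match is an end-marker on the path.
Prefixes of the query that are stored words: "wnm", "wnmfm"
Count: 2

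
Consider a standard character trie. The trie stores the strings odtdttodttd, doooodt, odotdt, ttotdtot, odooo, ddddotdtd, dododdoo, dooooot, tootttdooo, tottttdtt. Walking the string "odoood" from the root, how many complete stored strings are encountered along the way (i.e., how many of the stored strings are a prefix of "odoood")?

1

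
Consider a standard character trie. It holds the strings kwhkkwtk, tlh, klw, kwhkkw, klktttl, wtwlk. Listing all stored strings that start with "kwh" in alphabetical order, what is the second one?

kwhkkwtk

DFS of the "kwh" subtree visits, in order: "kwhkkw", "kwhkkwtk"
The 2nd is kwhkkwtk.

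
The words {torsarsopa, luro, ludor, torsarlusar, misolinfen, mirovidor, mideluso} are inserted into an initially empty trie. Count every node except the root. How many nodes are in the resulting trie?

Count nodes per top-level branch (shared prefixes stored once):
  'l'-branch (ludor, luro): 7 nodes
  'm'-branch (mideluso, mirovidor, misolinfen): 23 nodes
  't'-branch (torsarlusar, torsarsopa): 15 nodes
Sum: 45

45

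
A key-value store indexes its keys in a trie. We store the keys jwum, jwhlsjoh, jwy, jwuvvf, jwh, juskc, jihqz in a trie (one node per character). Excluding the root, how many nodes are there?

22

Insert word by word; a character creates a node only if that edge doesn't already exist:
  "jwum" → 4 new (j, w, u, m)
  "jwhlsjoh" → prefix "jw" already present; 6 new (h, l, s, j, o, h)
  "jwy" → prefix "jw" already present; 1 new (y)
  "jwuvvf" → prefix "jwu" already present; 3 new (v, v, f)
  "jwh" → prefix "jwh" already present; 0 new (none)
  "juskc" → prefix "j" already present; 4 new (u, s, k, c)
  "jihqz" → prefix "j" already present; 4 new (i, h, q, z)
Total nodes = 4 + 6 + 1 + 3 + 0 + 4 + 4 = 22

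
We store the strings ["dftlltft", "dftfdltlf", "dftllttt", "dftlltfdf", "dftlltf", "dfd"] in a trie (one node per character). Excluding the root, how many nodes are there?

For each word, the new-node count is its length minus the longest prefix already in the trie:
  "dftlltft" → 8 new (d, f, t, l, l, t, f, t)
  "dftfdltlf" → prefix "dft" already present; 6 new (f, d, l, t, l, f)
  "dftllttt" → prefix "dftllt" already present; 2 new (t, t)
  "dftlltfdf" → prefix "dftlltf" already present; 2 new (d, f)
  "dftlltf" → prefix "dftlltf" already present; 0 new (none)
  "dfd" → prefix "df" already present; 1 new (d)
Total nodes = 8 + 6 + 2 + 2 + 0 + 1 = 19

19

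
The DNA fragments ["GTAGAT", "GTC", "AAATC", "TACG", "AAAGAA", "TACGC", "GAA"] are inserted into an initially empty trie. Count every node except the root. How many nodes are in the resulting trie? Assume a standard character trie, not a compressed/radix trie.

22

Insert word by word; a character creates a node only if that edge doesn't already exist:
  "GTAGAT" → 6 new (G, T, A, G, A, T)
  "GTC" → prefix "GT" already present; 1 new (C)
  "AAATC" → 5 new (A, A, A, T, C)
  "TACG" → 4 new (T, A, C, G)
  "AAAGAA" → prefix "AAA" already present; 3 new (G, A, A)
  "TACGC" → prefix "TACG" already present; 1 new (C)
  "GAA" → prefix "G" already present; 2 new (A, A)
Total nodes = 6 + 1 + 5 + 4 + 3 + 1 + 2 = 22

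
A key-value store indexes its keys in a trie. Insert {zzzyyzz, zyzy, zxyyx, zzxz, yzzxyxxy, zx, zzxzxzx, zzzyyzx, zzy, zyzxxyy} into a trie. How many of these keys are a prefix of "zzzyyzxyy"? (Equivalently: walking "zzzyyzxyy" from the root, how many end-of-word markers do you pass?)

1

Walk "zzzyyzxyy" from the root; an end-of-word marker is hit whenever a stored word is a prefix of "zzzyyzxyy".
Prefixes of the query that are stored words: "zzzyyzx"
Count: 1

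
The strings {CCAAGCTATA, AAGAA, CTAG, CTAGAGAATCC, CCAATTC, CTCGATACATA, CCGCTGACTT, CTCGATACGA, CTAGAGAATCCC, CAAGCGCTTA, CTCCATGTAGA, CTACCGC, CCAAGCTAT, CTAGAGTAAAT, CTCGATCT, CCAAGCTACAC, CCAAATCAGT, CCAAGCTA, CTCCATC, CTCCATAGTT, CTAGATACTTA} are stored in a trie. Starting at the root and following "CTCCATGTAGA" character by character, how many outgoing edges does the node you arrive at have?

0

Follow the path "CTCCATGTAGA" to its node, then look at its outgoing edges.
No stored string extends past "CTCCATGTAGA".
That node has 0 child edges.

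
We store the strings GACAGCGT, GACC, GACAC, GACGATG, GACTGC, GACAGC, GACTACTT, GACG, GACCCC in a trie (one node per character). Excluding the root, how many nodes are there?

Trie structure (* marks end of a word):
(root)
└─ G
   └─ A
      └─ C
         ├─ A
         │  ├─ C *
         │  └─ G
         │     └─ C *
         │        └─ G
         │           └─ T *
         ├─ C *
         │  └─ C
         │     └─ C *
         ├─ G *
         │  └─ A
         │     └─ T
         │        └─ G *
         └─ T
            ├─ A
            │  └─ C
            │     └─ T
            │        └─ T *
            └─ G
               └─ C *
Counting every labelled node above: 23.

23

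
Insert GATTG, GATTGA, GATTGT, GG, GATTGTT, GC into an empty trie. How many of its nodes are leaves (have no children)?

4

A leaf is a node with no children — equivalently, the end of a word that is not a proper prefix of any other stored word.
Those words: "GATTGA", "GATTGTT", "GC", "GG"
Leaf count: 4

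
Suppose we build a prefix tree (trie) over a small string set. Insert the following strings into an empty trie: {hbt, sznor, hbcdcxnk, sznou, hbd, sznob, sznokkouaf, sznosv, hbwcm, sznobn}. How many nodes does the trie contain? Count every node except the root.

29

Trie structure (* marks end of a word):
(root)
├─ h
│  └─ b
│     ├─ c
│     │  └─ d
│     │     └─ c
│     │        └─ x
│     │           └─ n
│     │              └─ k *
│     ├─ d *
│     ├─ t *
│     └─ w
│        └─ c
│           └─ m *
└─ s
   └─ z
      └─ n
         └─ o
            ├─ b *
            │  └─ n *
            ├─ k
            │  └─ k
            │     └─ o
            │        └─ u
            │           └─ a
            │              └─ f *
            ├─ r *
            ├─ s
            │  └─ v *
            └─ u *
Counting every labelled node above: 29.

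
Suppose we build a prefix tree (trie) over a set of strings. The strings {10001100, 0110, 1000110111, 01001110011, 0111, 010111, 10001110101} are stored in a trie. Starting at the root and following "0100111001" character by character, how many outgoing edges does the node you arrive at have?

The children of the "0100111001" node are the distinct next characters among strings starting with "0100111001".
Characters that immediately follow "0100111001" among the stored strings: {1}.
That node has 1 child edge.

1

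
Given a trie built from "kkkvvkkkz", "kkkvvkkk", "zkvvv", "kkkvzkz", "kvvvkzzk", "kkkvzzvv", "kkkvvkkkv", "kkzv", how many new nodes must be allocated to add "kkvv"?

"kk" is already a path in the trie; the remaining "vv" must be added.
So 4 − 2 = 2 new nodes.

2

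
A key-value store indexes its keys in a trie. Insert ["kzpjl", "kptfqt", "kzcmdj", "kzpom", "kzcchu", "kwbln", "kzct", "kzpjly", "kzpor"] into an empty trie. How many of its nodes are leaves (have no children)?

8

Leaves are exactly the stored words that no other stored word extends.
Those words: "kptfqt", "kwbln", "kzcchu", "kzcmdj", "kzct", "kzpjly", "kzpom", "kzpor"
Leaf count: 8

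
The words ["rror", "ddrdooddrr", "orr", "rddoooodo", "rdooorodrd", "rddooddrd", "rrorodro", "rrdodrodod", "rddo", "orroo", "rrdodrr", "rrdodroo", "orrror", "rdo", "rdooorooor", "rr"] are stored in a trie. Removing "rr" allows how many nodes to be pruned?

0

After clearing the end-marker at "rr", prune upward until reaching a node still needed by another word.
Every node on "rr" is still needed (e.g. by "rror"), so nothing is freed.
Nodes removed: 0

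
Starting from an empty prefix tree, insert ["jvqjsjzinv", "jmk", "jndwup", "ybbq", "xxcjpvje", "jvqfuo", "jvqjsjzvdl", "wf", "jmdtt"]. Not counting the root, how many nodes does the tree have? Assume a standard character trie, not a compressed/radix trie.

40

Insert word by word; a character creates a node only if that edge doesn't already exist:
  "jvqjsjzinv" → 10 new (j, v, q, j, s, j, z, i, n, v)
  "jmk" → prefix "j" already present; 2 new (m, k)
  "jndwup" → prefix "j" already present; 5 new (n, d, w, u, p)
  "ybbq" → 4 new (y, b, b, q)
  "xxcjpvje" → 8 new (x, x, c, j, p, v, j, e)
  "jvqfuo" → prefix "jvq" already present; 3 new (f, u, o)
  "jvqjsjzvdl" → prefix "jvqjsjz" already present; 3 new (v, d, l)
  "wf" → 2 new (w, f)
  "jmdtt" → prefix "jm" already present; 3 new (d, t, t)
Total nodes = 10 + 2 + 5 + 4 + 8 + 3 + 3 + 2 + 3 = 40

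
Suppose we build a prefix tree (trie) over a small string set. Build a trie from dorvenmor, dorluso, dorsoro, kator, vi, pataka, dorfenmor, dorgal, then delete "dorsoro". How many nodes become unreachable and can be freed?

After clearing the end-marker at "dorsoro", prune upward until reaching a node still needed by another word.
The suffix "soro" (4 nodes) is used only by "dorsoro"; the node for "dor" still has the child "v", so pruning stops there.
Nodes removed: 4

4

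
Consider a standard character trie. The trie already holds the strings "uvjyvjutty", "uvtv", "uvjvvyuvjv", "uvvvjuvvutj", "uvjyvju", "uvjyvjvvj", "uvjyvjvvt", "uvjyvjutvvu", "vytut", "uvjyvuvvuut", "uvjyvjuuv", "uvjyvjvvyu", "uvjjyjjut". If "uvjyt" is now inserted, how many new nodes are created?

1

The longest prefix of "uvjyt" already in the trie is "uvjy" (length 4).
Each of the 1 remaining characters creates one node.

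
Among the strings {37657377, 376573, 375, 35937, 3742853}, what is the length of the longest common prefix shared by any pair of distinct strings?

6

Equivalently: take the maximum, over all pairs, of their longest common prefix length.
"376573" and "37657377" agree on "376573" (6 characters) before diverging; nothing deeper is shared.
Longest shared-prefix length: 6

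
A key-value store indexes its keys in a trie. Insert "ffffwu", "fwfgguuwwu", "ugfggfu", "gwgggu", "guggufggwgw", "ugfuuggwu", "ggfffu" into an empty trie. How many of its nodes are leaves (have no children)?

7

Leaves are exactly the stored words that no other stored word extends.
Those words: "ffffwu", "fwfgguuwwu", "ggfffu", "guggufggwgw", "gwgggu", "ugfggfu", "ugfuuggwu"
Leaf count: 7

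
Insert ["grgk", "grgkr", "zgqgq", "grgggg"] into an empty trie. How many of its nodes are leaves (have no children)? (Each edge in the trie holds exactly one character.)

Leaves are exactly the stored words that no other stored word extends.
Those words: "grgggg", "grgkr", "zgqgq"
Leaf count: 3

3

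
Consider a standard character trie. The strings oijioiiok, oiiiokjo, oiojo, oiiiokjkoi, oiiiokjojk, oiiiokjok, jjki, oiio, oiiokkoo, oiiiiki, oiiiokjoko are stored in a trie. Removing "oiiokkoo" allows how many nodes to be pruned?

4

Walk "oiiokkoo" from the leaf back toward the root, removing each node that no remaining word uses.
The suffix "kkoo" (4 nodes) is used only by "oiiokkoo"; "oiio" is itself a stored word, so pruning stops there.
Nodes removed: 4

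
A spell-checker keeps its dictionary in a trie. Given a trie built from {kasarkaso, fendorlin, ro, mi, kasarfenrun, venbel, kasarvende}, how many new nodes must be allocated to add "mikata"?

The longest prefix of "mikata" already in the trie is "mi" (length 2).
New nodes needed: |"mikata"| − 2 = 6 − 2 = 4.

4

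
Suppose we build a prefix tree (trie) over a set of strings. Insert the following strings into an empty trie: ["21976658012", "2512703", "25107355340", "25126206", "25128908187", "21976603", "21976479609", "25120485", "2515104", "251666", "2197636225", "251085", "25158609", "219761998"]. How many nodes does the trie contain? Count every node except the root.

70

Trace insertions, counting only characters that open a new branch:
  "21976658012" → 11 new (2, 1, 9, 7, 6, 6, 5, 8, 0, 1, 2)
  "2512703" → prefix "2" already present; 6 new (5, 1, 2, 7, 0, 3)
  "25107355340" → prefix "251" already present; 8 new (0, 7, 3, 5, 5, 3, 4, 0)
  "25126206" → prefix "2512" already present; 4 new (6, 2, 0, 6)
  "25128908187" → prefix "2512" already present; 7 new (8, 9, 0, 8, 1, 8, 7)
  "21976603" → prefix "219766" already present; 2 new (0, 3)
  "21976479609" → prefix "21976" already present; 6 new (4, 7, 9, 6, 0, 9)
  "25120485" → prefix "2512" already present; 4 new (0, 4, 8, 5)
  "2515104" → prefix "251" already present; 4 new (5, 1, 0, 4)
  "251666" → prefix "251" already present; 3 new (6, 6, 6)
  "2197636225" → prefix "21976" already present; 5 new (3, 6, 2, 2, 5)
  "251085" → prefix "2510" already present; 2 new (8, 5)
  "25158609" → prefix "2515" already present; 4 new (8, 6, 0, 9)
  "219761998" → prefix "21976" already present; 4 new (1, 9, 9, 8)
Total nodes = 11 + 6 + 8 + 4 + 7 + 2 + 6 + 4 + 4 + 3 + 5 + 2 + 4 + 4 = 70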